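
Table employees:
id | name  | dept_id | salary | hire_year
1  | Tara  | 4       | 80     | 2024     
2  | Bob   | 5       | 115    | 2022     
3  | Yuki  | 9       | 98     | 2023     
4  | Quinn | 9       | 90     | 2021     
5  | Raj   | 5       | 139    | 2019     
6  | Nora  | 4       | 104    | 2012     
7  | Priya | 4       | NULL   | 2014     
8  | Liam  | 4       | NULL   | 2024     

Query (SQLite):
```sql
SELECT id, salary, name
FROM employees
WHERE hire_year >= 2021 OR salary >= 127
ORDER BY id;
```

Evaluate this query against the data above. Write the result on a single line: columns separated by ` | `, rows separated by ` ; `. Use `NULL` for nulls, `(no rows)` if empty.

hire_year >= 2021: ids {1, 2, 3, 4, 8}
salary >= 127: ids {5}
Combine with OR.

1 | 80 | Tara ; 2 | 115 | Bob ; 3 | 98 | Yuki ; 4 | 90 | Quinn ; 5 | 139 | Raj ; 8 | NULL | Liam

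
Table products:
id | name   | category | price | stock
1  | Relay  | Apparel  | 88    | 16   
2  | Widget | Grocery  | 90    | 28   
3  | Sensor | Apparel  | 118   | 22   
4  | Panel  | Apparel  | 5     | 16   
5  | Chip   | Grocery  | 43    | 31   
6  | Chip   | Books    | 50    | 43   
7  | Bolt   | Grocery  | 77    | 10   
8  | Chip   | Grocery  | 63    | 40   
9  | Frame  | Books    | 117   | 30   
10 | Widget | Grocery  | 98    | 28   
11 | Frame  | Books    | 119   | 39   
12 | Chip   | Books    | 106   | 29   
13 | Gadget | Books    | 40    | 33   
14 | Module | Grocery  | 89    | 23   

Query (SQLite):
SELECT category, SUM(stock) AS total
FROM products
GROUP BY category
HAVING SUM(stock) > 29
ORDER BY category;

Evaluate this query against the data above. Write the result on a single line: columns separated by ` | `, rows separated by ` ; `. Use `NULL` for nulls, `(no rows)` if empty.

Partition products by category; compute SUM(stock) within each group.
HAVING: keep groups where SUM(stock) > 29.
  Apparel: ids {1, 3, 4} → SUM(stock)=54
  Books: ids {6, 9, 11, 12, 13} → SUM(stock)=174
  Grocery: ids {2, 5, 7, 8, 10, 14} → SUM(stock)=160

Apparel | 54 ; Books | 174 ; Grocery | 160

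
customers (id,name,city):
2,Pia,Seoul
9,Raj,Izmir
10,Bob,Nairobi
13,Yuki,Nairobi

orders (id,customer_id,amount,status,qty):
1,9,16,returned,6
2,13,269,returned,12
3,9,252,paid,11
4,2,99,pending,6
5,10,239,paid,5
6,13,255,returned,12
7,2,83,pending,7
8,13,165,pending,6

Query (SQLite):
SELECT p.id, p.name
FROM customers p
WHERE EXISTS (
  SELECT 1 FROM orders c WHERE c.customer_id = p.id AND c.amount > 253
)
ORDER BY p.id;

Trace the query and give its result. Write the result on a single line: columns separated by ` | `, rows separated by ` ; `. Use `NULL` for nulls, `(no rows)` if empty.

13 | Yuki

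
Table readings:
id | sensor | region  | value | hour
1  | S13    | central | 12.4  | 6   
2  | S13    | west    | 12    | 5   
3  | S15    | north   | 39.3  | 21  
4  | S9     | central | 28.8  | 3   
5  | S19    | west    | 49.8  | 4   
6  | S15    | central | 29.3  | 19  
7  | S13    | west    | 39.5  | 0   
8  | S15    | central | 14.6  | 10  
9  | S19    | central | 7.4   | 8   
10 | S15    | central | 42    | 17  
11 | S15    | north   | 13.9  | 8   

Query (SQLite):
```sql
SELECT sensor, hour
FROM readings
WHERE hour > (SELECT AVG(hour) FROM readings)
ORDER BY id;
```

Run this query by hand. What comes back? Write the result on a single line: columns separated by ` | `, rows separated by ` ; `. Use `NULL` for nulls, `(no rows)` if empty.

S15 | 21 ; S15 | 19 ; S15 | 10 ; S15 | 17

Scalar subquery: AVG(hour) over all readings rows = 9.181818 (≈; comparison uses full precision).
Keep rows where hour > that value.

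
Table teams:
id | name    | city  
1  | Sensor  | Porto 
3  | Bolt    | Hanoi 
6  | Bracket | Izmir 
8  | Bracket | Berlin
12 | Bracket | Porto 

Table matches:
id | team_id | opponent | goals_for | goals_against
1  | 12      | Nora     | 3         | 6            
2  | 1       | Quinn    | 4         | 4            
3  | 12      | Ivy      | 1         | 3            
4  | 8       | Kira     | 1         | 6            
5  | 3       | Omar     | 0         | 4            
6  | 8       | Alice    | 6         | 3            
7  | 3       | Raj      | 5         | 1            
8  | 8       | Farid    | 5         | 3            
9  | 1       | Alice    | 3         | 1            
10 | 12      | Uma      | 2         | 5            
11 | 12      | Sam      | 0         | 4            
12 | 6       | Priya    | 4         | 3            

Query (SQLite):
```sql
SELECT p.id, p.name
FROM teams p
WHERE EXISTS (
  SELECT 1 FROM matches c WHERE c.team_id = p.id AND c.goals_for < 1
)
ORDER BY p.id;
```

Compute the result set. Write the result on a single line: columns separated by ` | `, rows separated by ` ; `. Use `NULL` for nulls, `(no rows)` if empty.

3 | Bolt ; 12 | Bracket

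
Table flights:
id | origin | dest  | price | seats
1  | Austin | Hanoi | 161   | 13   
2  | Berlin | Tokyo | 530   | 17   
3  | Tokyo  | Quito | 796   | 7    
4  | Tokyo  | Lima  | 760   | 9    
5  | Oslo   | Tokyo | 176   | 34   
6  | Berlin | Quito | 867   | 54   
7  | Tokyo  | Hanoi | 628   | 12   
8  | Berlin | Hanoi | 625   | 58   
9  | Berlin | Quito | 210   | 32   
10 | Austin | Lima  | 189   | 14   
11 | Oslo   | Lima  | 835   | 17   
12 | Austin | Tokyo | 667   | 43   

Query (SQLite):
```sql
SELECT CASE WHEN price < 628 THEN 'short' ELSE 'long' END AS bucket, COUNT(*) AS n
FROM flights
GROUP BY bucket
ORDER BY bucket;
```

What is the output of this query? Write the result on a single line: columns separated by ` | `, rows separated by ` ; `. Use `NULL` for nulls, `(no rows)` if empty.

Bucket rows by price < 628 → 'short' else 'long'; count each bucket.

long | 6 ; short | 6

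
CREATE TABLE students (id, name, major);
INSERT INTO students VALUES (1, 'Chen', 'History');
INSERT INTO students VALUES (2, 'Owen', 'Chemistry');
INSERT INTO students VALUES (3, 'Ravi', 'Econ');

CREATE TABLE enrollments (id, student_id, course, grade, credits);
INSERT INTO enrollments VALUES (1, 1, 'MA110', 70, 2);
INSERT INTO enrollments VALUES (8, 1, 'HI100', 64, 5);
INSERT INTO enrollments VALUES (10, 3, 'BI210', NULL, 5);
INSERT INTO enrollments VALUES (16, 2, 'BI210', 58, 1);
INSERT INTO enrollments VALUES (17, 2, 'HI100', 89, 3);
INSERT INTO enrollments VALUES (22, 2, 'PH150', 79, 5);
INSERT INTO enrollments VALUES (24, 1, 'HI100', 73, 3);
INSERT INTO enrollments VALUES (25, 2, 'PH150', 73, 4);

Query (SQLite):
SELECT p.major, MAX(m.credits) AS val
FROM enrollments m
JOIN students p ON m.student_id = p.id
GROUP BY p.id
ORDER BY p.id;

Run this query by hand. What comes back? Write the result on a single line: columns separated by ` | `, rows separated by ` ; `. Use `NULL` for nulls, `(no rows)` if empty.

History | 5 ; Chemistry | 5 ; Econ | 5

Join each enrollments row to its students via student_id.
Group joined rows by students.id; compute MAX(m.credits) per group.
  1: ids {1, 8, 24} → MAX(m.credits)=5
  2: ids {16, 17, 22, 25} → MAX(m.credits)=5
  3: ids {10} → MAX(m.credits)=5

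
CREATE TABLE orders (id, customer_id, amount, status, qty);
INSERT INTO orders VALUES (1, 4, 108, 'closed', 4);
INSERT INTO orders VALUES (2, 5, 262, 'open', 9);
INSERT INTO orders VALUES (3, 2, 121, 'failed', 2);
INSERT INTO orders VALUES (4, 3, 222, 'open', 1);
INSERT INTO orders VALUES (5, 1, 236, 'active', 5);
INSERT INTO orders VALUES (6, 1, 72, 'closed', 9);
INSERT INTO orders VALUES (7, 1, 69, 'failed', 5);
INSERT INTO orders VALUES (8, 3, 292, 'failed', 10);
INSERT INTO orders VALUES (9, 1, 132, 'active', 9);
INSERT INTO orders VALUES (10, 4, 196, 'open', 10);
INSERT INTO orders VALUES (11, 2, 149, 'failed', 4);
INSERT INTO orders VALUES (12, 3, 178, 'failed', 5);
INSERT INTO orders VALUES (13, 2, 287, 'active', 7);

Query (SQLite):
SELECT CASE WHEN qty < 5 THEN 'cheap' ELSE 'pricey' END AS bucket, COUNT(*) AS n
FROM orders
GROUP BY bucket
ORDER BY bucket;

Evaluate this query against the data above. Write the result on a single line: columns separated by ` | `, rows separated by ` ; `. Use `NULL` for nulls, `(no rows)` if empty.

cheap | 4 ; pricey | 9

Bucket rows by qty < 5 → 'cheap' else 'pricey'; count each bucket.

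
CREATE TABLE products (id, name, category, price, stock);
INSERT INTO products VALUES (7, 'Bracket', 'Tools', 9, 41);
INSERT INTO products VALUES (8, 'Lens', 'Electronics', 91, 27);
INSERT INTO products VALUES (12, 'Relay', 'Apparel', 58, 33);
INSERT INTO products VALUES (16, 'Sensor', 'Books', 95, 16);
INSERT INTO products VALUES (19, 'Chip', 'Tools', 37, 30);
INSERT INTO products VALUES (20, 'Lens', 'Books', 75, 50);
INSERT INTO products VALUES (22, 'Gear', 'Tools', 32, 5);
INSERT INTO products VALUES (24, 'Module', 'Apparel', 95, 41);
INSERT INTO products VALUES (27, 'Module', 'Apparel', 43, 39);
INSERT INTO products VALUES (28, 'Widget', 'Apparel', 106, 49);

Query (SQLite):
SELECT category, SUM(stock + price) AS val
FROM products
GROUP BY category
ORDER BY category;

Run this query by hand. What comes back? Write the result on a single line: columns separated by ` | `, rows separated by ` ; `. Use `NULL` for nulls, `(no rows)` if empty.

Apparel | 464 ; Books | 236 ; Electronics | 118 ; Tools | 154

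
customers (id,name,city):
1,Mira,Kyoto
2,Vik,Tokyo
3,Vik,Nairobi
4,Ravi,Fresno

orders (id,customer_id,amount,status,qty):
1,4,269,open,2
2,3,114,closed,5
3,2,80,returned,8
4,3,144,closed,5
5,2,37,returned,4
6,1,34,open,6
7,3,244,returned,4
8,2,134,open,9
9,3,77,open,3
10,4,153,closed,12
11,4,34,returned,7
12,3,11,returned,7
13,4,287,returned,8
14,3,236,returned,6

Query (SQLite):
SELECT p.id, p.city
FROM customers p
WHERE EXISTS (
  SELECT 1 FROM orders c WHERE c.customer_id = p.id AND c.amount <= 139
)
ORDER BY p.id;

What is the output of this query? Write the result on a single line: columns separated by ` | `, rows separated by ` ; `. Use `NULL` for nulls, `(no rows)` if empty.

1 | Kyoto ; 2 | Tokyo ; 3 | Nairobi ; 4 | Fresno

For each customers row, check whether any orders with matching customer_id has amount <= 139.
Keep rows where that is true.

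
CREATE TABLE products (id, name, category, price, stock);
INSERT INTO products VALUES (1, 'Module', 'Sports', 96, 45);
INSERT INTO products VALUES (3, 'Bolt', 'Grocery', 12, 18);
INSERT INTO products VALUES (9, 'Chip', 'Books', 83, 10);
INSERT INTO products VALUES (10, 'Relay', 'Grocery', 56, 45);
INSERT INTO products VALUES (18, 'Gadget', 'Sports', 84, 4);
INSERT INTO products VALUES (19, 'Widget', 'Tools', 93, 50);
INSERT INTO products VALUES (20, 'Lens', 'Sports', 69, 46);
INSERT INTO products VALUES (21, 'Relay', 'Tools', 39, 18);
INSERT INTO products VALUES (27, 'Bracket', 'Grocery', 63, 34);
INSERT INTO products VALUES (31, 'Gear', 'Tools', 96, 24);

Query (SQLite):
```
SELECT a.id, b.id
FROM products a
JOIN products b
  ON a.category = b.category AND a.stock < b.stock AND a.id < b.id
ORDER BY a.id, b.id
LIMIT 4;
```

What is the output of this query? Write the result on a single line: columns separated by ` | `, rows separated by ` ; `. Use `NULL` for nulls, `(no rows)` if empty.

1 | 20 ; 3 | 10 ; 3 | 27 ; 18 | 20

Pairs (a,b) with same category, a.stock < b.stock, a.id < b.id.
category groups: Books:{9} Grocery:{3,10,27} Sports:{1,18,20} Tools:{19,21,31}
Ordered by (a.id, b.id); first 4.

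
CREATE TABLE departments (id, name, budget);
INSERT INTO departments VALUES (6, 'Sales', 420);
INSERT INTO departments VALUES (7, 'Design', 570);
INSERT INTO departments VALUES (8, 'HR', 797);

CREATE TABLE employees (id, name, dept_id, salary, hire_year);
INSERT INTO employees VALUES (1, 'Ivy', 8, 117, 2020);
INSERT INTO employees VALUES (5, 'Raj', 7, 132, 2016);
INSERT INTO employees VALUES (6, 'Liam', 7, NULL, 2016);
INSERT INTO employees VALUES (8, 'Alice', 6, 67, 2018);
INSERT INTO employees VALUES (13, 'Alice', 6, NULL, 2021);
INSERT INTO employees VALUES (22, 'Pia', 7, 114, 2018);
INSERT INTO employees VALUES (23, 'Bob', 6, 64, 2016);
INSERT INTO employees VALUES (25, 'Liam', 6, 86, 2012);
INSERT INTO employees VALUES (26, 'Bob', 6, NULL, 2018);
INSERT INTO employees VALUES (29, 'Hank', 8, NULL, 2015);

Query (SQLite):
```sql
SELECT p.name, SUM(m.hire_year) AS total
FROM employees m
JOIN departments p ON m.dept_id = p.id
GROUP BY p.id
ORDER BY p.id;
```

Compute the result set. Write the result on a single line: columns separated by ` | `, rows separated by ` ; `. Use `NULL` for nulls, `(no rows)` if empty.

Sales | 10085 ; Design | 6050 ; HR | 4035

Join each employees row to its departments via dept_id.
Group joined rows by departments.id; compute SUM(m.hire_year) per group.
  6: ids {8, 13, 23, 25, 26} → SUM(m.hire_year)=10085
  7: ids {5, 6, 22} → SUM(m.hire_year)=6050
  8: ids {1, 29} → SUM(m.hire_year)=4035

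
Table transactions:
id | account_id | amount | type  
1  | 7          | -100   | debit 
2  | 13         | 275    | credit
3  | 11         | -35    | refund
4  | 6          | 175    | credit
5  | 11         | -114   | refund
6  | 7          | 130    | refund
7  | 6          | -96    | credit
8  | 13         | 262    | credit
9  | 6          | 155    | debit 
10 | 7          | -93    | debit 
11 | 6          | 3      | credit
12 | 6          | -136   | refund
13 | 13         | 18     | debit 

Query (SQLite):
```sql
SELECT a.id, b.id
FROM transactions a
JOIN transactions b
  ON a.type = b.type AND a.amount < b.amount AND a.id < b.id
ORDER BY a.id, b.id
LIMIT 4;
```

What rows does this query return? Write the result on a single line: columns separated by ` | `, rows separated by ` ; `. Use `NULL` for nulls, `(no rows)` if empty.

1 | 9 ; 1 | 10 ; 1 | 13 ; 3 | 6

Pairs (a,b) with same type, a.amount < b.amount, a.id < b.id.
type groups: credit:{2,4,7,8,11} debit:{1,9,10,13} refund:{3,5,6,12}
Ordered by (a.id, b.id); first 4.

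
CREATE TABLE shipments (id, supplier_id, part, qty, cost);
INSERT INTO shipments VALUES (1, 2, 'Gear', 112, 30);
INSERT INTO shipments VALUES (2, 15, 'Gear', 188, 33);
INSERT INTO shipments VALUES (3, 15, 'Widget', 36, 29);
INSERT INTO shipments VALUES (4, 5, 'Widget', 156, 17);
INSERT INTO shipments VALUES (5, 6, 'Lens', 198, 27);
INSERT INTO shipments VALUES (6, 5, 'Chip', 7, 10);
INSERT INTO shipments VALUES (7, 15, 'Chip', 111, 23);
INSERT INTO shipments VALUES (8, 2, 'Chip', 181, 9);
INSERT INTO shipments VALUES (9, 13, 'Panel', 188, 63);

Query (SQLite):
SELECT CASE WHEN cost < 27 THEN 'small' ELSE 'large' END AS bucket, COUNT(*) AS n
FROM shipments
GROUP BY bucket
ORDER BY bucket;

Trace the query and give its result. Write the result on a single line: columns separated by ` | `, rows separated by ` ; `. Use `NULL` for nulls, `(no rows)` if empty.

Bucket rows by cost < 27 → 'small' else 'large'; count each bucket.

large | 5 ; small | 4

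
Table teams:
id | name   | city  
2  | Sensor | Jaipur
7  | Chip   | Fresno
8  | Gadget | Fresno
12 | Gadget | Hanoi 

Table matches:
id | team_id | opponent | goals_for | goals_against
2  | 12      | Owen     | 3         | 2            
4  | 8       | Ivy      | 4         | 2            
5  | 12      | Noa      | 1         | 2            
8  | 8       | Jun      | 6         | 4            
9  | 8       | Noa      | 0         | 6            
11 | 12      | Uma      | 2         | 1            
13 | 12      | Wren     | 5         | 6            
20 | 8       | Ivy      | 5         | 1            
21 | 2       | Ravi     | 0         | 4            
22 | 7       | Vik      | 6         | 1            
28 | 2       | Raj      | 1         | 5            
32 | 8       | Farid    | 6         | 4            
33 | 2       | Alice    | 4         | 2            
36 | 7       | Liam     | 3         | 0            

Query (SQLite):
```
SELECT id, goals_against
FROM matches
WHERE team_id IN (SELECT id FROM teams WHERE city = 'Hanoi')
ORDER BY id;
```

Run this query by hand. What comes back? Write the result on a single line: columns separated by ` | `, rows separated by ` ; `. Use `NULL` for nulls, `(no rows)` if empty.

2 | 2 ; 5 | 2 ; 11 | 1 ; 13 | 6

Inner query: teams.id where city = 'Hanoi'.
Outer: keep matches rows whose team_id is in that set.
Inner query → {12}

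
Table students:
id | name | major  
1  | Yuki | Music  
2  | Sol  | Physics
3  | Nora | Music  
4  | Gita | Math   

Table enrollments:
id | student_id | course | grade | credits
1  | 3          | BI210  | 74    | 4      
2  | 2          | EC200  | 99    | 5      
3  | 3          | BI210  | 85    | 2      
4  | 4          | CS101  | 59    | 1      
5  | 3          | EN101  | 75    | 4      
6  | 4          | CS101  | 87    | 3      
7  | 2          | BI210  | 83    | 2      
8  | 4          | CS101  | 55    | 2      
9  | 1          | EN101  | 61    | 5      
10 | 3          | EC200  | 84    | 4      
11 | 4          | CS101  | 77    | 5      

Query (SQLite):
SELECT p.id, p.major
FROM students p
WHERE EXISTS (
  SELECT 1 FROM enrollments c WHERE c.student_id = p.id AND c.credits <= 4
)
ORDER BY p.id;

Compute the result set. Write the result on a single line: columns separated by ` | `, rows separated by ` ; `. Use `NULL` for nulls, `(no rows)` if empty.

2 | Physics ; 3 | Music ; 4 | Math

For each students row, check whether any enrollments with matching student_id has credits <= 4.
Keep rows where that is true.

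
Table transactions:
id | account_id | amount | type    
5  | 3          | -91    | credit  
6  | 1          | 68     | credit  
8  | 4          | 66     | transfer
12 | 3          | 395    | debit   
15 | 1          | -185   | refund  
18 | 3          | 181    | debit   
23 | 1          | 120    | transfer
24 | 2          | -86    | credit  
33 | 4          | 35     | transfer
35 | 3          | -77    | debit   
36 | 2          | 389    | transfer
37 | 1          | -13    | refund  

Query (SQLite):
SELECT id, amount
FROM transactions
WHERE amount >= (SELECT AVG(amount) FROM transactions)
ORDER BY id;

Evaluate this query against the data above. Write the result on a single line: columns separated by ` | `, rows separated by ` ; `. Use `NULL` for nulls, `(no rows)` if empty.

Scalar subquery: AVG(amount) over all transactions rows = 66.833333 (≈; comparison uses full precision).
Keep rows where amount >= that value.

6 | 68 ; 12 | 395 ; 18 | 181 ; 23 | 120 ; 36 | 389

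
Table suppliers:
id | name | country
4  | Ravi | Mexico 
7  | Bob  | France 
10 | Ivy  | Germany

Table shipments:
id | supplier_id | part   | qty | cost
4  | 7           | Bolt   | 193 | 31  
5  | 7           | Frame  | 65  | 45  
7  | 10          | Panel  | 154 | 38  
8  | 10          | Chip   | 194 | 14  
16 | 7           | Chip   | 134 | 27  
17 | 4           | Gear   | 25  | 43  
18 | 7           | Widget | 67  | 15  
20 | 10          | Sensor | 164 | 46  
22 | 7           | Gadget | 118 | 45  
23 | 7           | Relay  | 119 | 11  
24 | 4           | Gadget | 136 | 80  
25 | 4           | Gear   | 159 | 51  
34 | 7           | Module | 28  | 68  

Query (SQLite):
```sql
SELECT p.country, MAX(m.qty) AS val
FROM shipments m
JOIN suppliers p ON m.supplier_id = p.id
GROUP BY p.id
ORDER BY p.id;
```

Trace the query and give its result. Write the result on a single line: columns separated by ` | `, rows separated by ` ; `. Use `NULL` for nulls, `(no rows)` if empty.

Mexico | 159 ; France | 193 ; Germany | 194

Join each shipments row to its suppliers via supplier_id.
Group joined rows by suppliers.id; compute MAX(m.qty) per group.
  4: ids {17, 24, 25} → MAX(m.qty)=159
  7: ids {4, 5, 16, 18, 22, 23, 34} → MAX(m.qty)=193
  10: ids {7, 8, 20} → MAX(m.qty)=194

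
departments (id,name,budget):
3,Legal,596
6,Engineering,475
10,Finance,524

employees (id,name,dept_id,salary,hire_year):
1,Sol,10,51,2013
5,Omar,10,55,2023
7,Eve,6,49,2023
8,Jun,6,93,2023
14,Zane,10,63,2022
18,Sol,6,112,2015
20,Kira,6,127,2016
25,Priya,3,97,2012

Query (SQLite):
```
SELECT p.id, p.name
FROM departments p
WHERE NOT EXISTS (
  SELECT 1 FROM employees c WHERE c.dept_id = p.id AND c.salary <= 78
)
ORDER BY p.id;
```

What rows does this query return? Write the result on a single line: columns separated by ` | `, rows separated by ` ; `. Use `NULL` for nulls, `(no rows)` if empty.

3 | Legal

For each departments row, check whether any employees with matching dept_id has salary <= 78.
Keep rows where that is false.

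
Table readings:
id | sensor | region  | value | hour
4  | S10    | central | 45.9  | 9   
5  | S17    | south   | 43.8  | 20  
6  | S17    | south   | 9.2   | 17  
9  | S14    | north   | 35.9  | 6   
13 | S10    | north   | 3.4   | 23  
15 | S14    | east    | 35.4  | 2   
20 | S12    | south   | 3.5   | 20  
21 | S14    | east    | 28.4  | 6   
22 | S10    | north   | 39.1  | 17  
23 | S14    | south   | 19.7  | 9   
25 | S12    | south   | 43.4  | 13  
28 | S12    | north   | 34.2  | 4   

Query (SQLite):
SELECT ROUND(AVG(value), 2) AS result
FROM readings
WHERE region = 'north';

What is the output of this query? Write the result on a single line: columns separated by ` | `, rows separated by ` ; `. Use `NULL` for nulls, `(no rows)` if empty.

28.15

Rows where region='north' → value values: [35.9, 3.4, 39.1, 34.2].
AVG = 112.6 / 4 (rounded to 2 dp).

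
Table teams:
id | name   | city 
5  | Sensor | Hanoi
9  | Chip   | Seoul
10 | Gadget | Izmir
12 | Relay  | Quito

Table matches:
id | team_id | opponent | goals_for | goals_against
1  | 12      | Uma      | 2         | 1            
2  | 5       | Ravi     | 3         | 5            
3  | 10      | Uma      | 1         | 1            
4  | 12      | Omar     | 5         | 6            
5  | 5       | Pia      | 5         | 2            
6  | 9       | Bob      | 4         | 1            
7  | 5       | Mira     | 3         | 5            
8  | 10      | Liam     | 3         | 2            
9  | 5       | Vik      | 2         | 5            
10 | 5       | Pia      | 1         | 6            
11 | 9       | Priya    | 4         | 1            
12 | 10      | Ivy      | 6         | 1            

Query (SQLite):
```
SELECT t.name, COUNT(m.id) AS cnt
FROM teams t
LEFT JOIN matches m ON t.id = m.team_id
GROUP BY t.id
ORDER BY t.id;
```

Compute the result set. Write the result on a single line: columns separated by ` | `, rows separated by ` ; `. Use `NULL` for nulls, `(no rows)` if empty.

Sensor | 5 ; Chip | 2 ; Gadget | 3 ; Relay | 2

LEFT JOIN keeps every teams row; unmatched ones get NULL for matches columns.
Group by teams.id and compute COUNT(m.id). COUNT(col) of an all-NULL group is 0.
  5: ids {2, 5, 7, 9, 10} → COUNT(m.id)=5
  9: ids {6, 11} → COUNT(m.id)=2
  10: ids {3, 8, 12} → COUNT(m.id)=3
  12: ids {1, 4} → COUNT(m.id)=2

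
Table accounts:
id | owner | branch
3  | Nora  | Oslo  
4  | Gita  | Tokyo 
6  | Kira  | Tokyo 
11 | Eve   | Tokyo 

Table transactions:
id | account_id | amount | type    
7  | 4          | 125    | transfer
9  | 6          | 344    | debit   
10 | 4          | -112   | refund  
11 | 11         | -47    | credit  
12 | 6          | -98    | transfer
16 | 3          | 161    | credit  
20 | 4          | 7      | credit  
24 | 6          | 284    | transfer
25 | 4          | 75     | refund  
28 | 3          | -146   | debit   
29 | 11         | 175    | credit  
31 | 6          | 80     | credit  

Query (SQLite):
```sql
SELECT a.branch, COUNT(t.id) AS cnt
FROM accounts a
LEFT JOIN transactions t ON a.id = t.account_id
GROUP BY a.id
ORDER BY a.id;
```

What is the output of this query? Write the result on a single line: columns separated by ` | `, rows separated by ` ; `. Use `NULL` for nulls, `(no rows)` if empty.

LEFT JOIN keeps every accounts row; unmatched ones get NULL for transactions columns.
Group by accounts.id and compute COUNT(t.id). COUNT(col) of an all-NULL group is 0.
  3: ids {16, 28} → COUNT(t.id)=2
  4: ids {7, 10, 20, 25} → COUNT(t.id)=4
  6: ids {9, 12, 24, 31} → COUNT(t.id)=4
  11: ids {11, 29} → COUNT(t.id)=2

Oslo | 2 ; Tokyo | 4 ; Tokyo | 4 ; Tokyo | 2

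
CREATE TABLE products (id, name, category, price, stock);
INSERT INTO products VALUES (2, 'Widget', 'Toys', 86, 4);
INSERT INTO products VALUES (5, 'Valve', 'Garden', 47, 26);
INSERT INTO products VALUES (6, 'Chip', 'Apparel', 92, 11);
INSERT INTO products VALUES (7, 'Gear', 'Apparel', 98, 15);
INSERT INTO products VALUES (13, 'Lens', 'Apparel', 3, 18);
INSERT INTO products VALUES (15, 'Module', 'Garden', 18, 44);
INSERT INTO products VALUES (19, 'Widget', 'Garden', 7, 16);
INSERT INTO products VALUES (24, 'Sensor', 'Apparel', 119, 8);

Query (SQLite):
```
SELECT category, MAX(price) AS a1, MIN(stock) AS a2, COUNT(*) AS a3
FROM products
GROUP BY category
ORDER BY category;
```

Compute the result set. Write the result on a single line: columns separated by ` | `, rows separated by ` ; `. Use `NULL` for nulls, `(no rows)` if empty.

Group products by category.
Per group compute: MAX(price), MIN(stock), COUNT(*).
  Apparel: ids {6, 7, 13, 24} → MAX(price)=119, MIN(stock)=8, COUNT(*)=4
  Garden: ids {5, 15, 19} → MAX(price)=47, MIN(stock)=16, COUNT(*)=3
  Toys: ids {2} → MAX(price)=86, MIN(stock)=4, COUNT(*)=1

Apparel | 119 | 8 | 4 ; Garden | 47 | 16 | 3 ; Toys | 86 | 4 | 1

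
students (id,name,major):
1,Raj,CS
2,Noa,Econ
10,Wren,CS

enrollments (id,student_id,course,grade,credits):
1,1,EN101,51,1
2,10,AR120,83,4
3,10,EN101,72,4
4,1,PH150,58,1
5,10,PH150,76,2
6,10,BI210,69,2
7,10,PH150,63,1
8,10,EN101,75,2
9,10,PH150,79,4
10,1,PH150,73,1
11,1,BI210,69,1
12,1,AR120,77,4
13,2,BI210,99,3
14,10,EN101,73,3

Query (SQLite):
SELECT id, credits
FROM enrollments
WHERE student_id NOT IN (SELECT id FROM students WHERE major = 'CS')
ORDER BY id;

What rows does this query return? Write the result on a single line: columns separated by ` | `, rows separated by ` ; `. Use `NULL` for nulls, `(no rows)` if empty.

Inner query: students.id where major = 'CS'.
Outer: keep enrollments rows whose student_id is not in that set.
Inner query → {1, 10}

13 | 3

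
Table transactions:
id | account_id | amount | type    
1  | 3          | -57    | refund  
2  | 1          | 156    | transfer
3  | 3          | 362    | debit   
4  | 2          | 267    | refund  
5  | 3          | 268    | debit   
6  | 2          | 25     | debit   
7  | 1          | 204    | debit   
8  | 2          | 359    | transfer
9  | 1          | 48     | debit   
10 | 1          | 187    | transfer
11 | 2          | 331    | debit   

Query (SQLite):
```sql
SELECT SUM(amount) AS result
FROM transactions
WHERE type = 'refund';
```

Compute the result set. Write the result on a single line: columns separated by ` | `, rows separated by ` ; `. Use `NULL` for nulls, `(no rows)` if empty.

Rows where type='refund' → amount values: [-57, 267].
SUM of non-NULL values = 210.

210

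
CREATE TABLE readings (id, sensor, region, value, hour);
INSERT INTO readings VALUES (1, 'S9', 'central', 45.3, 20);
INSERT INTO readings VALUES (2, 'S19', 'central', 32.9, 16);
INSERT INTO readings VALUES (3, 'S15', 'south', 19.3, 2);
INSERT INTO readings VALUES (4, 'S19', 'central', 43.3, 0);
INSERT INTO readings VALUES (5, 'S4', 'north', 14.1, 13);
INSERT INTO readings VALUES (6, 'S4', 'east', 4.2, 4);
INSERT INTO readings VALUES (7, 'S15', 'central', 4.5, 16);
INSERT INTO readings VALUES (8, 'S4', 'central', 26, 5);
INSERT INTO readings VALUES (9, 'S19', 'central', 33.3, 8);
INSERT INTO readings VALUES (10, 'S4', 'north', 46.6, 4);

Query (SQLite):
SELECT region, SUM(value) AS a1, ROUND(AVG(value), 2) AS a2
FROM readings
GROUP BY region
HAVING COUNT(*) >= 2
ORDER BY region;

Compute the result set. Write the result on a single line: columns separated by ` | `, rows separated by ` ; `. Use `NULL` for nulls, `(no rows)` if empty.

Group readings by region.
Per group compute: SUM(value), ROUND(AVG(value), 2).
HAVING: drop groups with fewer than 2 rows.
  central: ids {1, 2, 4, 7, 8, 9} → SUM(value)=185.3, ROUND(AVG(value), 2)=30.88
  east: ids {6} → SUM(value)=4.2, ROUND(AVG(value), 2)=4.2
  north: ids {5, 10} → SUM(value)=60.7, ROUND(AVG(value), 2)=30.35
  south: ids {3} → SUM(value)=19.3, ROUND(AVG(value), 2)=19.3

central | 185.3 | 30.88 ; north | 60.7 | 30.35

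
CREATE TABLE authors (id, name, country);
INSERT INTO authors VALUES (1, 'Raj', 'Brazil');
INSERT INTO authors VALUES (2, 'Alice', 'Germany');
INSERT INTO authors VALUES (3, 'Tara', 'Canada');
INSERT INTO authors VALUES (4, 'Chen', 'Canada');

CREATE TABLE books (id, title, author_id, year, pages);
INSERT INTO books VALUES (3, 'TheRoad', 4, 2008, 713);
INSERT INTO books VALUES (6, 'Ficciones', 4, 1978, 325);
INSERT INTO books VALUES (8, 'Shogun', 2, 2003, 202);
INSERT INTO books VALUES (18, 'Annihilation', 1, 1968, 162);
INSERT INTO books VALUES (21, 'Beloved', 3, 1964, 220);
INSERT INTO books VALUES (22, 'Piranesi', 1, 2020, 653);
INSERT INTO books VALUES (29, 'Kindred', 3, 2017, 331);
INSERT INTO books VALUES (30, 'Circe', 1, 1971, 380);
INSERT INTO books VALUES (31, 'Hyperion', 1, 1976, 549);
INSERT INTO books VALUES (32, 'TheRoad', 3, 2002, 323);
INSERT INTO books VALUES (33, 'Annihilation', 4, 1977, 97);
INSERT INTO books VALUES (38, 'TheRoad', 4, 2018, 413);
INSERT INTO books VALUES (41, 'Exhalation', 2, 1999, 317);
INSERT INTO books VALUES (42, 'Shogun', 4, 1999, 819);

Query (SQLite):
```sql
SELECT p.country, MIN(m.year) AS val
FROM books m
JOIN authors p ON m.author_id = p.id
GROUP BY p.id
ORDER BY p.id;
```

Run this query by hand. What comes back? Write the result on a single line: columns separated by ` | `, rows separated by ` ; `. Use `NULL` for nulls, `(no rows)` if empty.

Join each books row to its authors via author_id.
Group joined rows by authors.id; compute MIN(m.year) per group.
  1: ids {18, 22, 30, 31} → MIN(m.year)=1968
  2: ids {8, 41} → MIN(m.year)=1999
  3: ids {21, 29, 32} → MIN(m.year)=1964
  4: ids {3, 6, 33, 38, 42} → MIN(m.year)=1977

Brazil | 1968 ; Germany | 1999 ; Canada | 1964 ; Canada | 1977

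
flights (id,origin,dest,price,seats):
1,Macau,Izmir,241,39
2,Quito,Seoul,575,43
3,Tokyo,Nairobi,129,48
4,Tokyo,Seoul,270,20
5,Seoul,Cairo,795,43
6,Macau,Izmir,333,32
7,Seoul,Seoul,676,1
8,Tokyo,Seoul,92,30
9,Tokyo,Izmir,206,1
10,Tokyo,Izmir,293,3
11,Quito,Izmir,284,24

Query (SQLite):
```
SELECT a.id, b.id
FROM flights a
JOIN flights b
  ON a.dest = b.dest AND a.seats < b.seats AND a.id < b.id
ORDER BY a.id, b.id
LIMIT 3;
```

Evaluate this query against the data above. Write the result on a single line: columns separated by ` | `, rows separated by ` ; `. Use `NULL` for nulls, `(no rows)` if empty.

4 | 8 ; 7 | 8 ; 9 | 10

Pairs (a,b) with same dest, a.seats < b.seats, a.id < b.id.
dest groups: Cairo:{5} Izmir:{1,6,9,10,11} Nairobi:{3} Seoul:{2,4,7,8}
Ordered by (a.id, b.id); first 3.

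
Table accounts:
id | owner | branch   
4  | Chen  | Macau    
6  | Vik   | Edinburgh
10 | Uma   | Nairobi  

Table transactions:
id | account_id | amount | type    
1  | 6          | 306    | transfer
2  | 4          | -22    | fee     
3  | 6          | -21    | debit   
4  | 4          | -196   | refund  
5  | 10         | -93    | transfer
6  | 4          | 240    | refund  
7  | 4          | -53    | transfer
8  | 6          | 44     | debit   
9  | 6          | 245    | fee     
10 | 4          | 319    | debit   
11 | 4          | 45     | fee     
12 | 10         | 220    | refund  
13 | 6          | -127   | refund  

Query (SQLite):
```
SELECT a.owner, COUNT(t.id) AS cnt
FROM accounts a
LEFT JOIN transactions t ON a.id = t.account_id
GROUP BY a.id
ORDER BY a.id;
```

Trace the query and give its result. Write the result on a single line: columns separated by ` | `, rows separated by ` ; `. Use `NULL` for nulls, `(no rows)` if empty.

LEFT JOIN keeps every accounts row; unmatched ones get NULL for transactions columns.
Group by accounts.id and compute COUNT(t.id). COUNT(col) of an all-NULL group is 0.
  4: ids {2, 4, 6, 7, 10, 11} → COUNT(t.id)=6
  6: ids {1, 3, 8, 9, 13} → COUNT(t.id)=5
  10: ids {5, 12} → COUNT(t.id)=2

Chen | 6 ; Vik | 5 ; Uma | 2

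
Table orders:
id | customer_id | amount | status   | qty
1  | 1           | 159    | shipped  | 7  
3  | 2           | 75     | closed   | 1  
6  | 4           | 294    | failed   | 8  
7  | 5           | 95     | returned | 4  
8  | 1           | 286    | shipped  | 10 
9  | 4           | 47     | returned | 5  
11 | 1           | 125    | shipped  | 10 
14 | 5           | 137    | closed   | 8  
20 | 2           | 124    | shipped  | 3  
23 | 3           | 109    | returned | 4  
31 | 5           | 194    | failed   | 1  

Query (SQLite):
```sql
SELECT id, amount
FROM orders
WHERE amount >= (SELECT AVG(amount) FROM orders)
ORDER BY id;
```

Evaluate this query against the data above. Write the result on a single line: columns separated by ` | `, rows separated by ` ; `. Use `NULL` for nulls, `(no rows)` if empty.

Scalar subquery: AVG(amount) over all orders rows = 149.545455 (≈; comparison uses full precision).
Keep rows where amount >= that value.

1 | 159 ; 6 | 294 ; 8 | 286 ; 31 | 194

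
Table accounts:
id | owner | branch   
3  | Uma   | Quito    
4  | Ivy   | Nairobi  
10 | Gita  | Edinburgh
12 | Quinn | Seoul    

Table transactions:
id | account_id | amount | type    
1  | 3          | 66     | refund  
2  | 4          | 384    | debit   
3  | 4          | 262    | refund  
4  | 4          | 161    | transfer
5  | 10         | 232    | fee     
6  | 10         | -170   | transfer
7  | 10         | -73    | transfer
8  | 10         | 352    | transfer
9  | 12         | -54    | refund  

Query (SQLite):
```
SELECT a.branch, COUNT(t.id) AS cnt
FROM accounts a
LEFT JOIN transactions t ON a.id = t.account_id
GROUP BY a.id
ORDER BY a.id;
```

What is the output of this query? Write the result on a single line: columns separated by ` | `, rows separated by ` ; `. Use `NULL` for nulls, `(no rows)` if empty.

Quito | 1 ; Nairobi | 3 ; Edinburgh | 4 ; Seoul | 1

LEFT JOIN keeps every accounts row; unmatched ones get NULL for transactions columns.
Group by accounts.id and compute COUNT(t.id). COUNT(col) of an all-NULL group is 0.
  3: ids {1} → COUNT(t.id)=1
  4: ids {2, 3, 4} → COUNT(t.id)=3
  10: ids {5, 6, 7, 8} → COUNT(t.id)=4
  12: ids {9} → COUNT(t.id)=1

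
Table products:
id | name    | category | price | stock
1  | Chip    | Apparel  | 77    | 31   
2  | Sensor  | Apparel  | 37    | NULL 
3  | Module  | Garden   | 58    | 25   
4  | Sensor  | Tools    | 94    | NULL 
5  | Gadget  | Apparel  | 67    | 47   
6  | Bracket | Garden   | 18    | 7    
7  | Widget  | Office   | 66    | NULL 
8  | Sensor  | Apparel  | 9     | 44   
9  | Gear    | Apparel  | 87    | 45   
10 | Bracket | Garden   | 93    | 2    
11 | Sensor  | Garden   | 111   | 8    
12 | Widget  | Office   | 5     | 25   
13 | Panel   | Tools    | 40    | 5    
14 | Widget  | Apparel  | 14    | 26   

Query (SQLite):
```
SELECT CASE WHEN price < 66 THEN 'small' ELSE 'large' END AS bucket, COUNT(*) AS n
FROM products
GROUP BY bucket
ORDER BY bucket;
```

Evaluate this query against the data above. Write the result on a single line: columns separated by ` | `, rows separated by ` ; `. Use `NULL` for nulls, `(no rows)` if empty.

large | 7 ; small | 7

Bucket rows by price < 66 → 'small' else 'large'; count each bucket.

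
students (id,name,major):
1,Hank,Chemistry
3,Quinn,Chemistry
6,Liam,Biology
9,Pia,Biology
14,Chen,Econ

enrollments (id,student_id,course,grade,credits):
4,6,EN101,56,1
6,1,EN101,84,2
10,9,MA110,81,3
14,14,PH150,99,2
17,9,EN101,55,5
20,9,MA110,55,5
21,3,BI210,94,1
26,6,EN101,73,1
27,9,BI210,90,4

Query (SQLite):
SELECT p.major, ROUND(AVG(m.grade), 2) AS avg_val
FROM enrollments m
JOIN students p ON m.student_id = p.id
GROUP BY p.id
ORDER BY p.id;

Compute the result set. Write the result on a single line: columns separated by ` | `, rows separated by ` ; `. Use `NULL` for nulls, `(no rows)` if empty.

Join each enrollments row to its students via student_id.
Group joined rows by students.id; compute ROUND(AVG(m.grade), 2) per group.
  1: ids {6} → ROUND(AVG(m.grade), 2)=84
  3: ids {21} → ROUND(AVG(m.grade), 2)=94
  6: ids {4, 26} → ROUND(AVG(m.grade), 2)=64.5
  9: ids {10, 17, 20, 27} → ROUND(AVG(m.grade), 2)=70.25
  14: ids {14} → ROUND(AVG(m.grade), 2)=99

Chemistry | 84 ; Chemistry | 94 ; Biology | 64.5 ; Biology | 70.25 ; Econ | 99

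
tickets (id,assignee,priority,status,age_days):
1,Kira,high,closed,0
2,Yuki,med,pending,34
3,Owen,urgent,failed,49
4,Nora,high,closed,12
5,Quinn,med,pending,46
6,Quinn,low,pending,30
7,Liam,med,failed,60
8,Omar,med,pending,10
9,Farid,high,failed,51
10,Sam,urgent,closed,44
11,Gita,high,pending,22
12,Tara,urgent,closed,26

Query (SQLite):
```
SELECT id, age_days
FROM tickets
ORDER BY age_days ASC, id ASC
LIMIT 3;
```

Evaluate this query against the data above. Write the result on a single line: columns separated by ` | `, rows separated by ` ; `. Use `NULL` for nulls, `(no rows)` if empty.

1 | 0 ; 8 | 10 ; 4 | 12

Sort by age_days asc, tiebreak id asc: (0, id=1), (10, id=8), (12, id=4), (22, id=11), (26, id=12), (30, id=6) …. Take first 3.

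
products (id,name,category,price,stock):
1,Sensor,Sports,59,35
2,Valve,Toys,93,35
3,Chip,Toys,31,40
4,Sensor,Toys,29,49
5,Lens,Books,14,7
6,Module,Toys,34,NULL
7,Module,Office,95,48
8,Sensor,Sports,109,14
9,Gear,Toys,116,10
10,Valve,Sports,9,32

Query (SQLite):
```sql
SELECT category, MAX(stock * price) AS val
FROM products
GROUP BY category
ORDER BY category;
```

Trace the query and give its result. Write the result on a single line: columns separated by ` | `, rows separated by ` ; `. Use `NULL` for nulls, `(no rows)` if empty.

For each row compute stock * price.
Group by category; take MAX of the expression per group.
  Books: ids {5} → MAX(stock * price)=98
  Office: ids {7} → MAX(stock * price)=4560
  Sports: ids {1, 8, 10} → MAX(stock * price)=2065
  Toys: ids {2, 3, 4, 6, 9} → MAX(stock * price)=3255

Books | 98 ; Office | 4560 ; Sports | 2065 ; Toys | 3255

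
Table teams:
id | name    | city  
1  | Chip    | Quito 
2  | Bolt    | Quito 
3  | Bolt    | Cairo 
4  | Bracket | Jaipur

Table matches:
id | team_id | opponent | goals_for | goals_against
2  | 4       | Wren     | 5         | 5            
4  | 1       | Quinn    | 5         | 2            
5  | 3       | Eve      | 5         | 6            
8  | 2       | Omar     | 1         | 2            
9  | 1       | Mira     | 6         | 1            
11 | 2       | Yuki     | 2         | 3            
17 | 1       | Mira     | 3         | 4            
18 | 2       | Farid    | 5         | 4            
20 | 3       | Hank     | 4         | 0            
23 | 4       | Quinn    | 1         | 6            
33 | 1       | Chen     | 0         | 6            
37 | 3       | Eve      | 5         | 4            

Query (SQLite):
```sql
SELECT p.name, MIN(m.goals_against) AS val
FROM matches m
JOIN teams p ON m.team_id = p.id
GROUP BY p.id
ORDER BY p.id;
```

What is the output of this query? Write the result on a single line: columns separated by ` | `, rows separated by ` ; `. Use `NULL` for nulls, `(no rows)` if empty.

Chip | 1 ; Bolt | 2 ; Bolt | 0 ; Bracket | 5

Join each matches row to its teams via team_id.
Group joined rows by teams.id; compute MIN(m.goals_against) per group.
  1: ids {4, 9, 17, 33} → MIN(m.goals_against)=1
  2: ids {8, 11, 18} → MIN(m.goals_against)=2
  3: ids {5, 20, 37} → MIN(m.goals_against)=0
  4: ids {2, 23} → MIN(m.goals_against)=5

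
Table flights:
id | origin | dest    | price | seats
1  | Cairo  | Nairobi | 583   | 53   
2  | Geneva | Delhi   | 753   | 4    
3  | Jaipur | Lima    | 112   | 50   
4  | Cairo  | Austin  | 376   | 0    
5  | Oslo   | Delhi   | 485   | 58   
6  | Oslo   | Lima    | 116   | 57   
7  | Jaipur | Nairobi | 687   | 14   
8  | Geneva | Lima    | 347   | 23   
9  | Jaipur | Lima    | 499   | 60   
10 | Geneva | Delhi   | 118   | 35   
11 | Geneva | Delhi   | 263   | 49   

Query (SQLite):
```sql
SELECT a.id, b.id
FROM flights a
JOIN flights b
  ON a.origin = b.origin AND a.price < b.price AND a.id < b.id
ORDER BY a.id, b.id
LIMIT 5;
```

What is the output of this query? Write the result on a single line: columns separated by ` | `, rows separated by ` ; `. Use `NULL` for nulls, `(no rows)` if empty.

3 | 7 ; 3 | 9 ; 10 | 11

Pairs (a,b) with same origin, a.price < b.price, a.id < b.id.
origin groups: Cairo:{1,4} Geneva:{2,8,10,11} Jaipur:{3,7,9} Oslo:{5,6}
Ordered by (a.id, b.id); first 5.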